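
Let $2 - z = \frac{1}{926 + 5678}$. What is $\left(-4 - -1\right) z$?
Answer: $- \frac{39621}{6604} \approx -5.9995$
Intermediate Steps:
$z = \frac{13207}{6604}$ ($z = 2 - \frac{1}{926 + 5678} = 2 - \frac{1}{6604} = \frac{13207}{6604} \approx 1.9998$)
$\left(-4 - -1\right) z = \left(-4 - -1\right) \frac{13207}{6604} = \left(-4 + 1\right) \frac{13207}{6604} = \left(-3\right) \frac{13207}{6604} = - \frac{39621}{6604}$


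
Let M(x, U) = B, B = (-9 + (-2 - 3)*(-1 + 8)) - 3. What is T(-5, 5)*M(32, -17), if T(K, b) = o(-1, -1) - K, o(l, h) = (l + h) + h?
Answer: -94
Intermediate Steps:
o(l, h) = l + 2*h (o(l, h) = (h + l) + h = l + 2*h)
T(K, b) = -3 - K (T(K, b) = (-1 + 2*(-1)) - K = (-1 - 2) - K = -3 - K)
B = -47 (B = (-9 - 5*7) - 3 = (-9 - 35) - 3 = -44 - 3 = -47)
M(x, U) = -47
T(-5, 5)*M(32, -17) = (-3 - 1*(-5))*(-47) = (-3 + 5)*(-47) = 2*(-47) = -94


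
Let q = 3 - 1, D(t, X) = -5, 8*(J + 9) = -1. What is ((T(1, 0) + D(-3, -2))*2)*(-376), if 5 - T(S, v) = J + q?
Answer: -5358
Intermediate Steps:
J = -73/8 (J = -9 + (1/8)*(-1) = -9 - 1/8 = -73/8 ≈ -9.1250)
q = 2
T(S, v) = 97/8 (T(S, v) = 5 - (-73/8 + 2) = 5 - 1*(-57/8) = 5 + 57/8 = 97/8)
((T(1, 0) + D(-3, -2))*2)*(-376) = ((97/8 - 5)*2)*(-376) = ((57/8)*2)*(-376) = (57/4)*(-376) = -5358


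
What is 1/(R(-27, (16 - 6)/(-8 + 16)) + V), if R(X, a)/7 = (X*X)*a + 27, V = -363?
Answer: 4/24819 ≈ 0.00016117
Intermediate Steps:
R(X, a) = 189 + 7*a*X**2 (R(X, a) = 7*((X*X)*a + 27) = 7*(X**2*a + 27) = 7*(a*X**2 + 27) = 7*(27 + a*X**2) = 189 + 7*a*X**2)
1/(R(-27, (16 - 6)/(-8 + 16)) + V) = 1/((189 + 7*((16 - 6)/(-8 + 16))*(-27)**2) - 363) = 1/((189 + 7*(10/8)*729) - 363) = 1/((189 + 7*(10*(1/8))*729) - 363) = 1/((189 + 7*(5/4)*729) - 363) = 1/((189 + 25515/4) - 363) = 1/(26271/4 - 363) = 1/(24819/4) = 4/24819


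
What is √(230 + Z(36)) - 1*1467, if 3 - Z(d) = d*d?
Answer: -1467 + I*√1063 ≈ -1467.0 + 32.604*I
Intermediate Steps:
Z(d) = 3 - d² (Z(d) = 3 - d*d = 3 - d²)
√(230 + Z(36)) - 1*1467 = √(230 + (3 - 1*36²)) - 1*1467 = √(230 + (3 - 1*1296)) - 1467 = √(230 + (3 - 1296)) - 1467 = √(230 - 1293) - 1467 = √(-1063) - 1467 = I*√1063 - 1467 = -1467 + I*√1063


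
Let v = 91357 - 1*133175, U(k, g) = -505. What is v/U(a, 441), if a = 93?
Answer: 41818/505 ≈ 82.808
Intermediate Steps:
v = -41818 (v = 91357 - 133175 = -41818)
v/U(a, 441) = -41818/(-505) = -41818*(-1/505) = 41818/505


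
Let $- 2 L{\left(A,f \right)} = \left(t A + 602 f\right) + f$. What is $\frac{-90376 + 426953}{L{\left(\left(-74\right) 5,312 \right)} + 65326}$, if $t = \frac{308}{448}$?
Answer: $- \frac{5385232}{457837} \approx -11.762$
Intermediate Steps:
$t = \frac{11}{16}$ ($t = 308 \cdot \frac{1}{448} = \frac{11}{16} \approx 0.6875$)
$L{\left(A,f \right)} = - \frac{603 f}{2} - \frac{11 A}{32}$ ($L{\left(A,f \right)} = - \frac{\left(\frac{11 A}{16} + 602 f\right) + f}{2} = - \frac{\left(602 f + \frac{11 A}{16}\right) + f}{2} = - \frac{603 f + \frac{11 A}{16}}{2} = - \frac{603 f}{2} - \frac{11 A}{32}$)
$\frac{-90376 + 426953}{L{\left(\left(-74\right) 5,312 \right)} + 65326} = \frac{-90376 + 426953}{\left(\left(- \frac{603}{2}\right) 312 - \frac{11 \left(\left(-74\right) 5\right)}{32}\right) + 65326} = \frac{336577}{\left(-94068 - - \frac{2035}{16}\right) + 65326} = \frac{336577}{\left(-94068 + \frac{2035}{16}\right) + 65326} = \frac{336577}{- \frac{1503053}{16} + 65326} = \frac{336577}{- \frac{457837}{16}} = 336577 \left(- \frac{16}{457837}\right) = - \frac{5385232}{457837}$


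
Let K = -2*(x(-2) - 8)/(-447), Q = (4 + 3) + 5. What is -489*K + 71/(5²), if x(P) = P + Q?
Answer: -5721/3725 ≈ -1.5358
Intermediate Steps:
Q = 12 (Q = 7 + 5 = 12)
x(P) = 12 + P (x(P) = P + 12 = 12 + P)
K = 4/447 (K = -2*((12 - 2) - 8)/(-447) = -2*(10 - 8)*(-1/447) = -2*2*(-1/447) = -4*(-1/447) = 4/447 ≈ 0.0089485)
-489*K + 71/(5²) = -489*4/447 + 71/(5²) = -652/149 + 71/25 = -5721/3725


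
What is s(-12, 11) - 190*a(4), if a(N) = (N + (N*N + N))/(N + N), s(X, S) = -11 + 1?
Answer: -580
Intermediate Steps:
s(X, S) = -10
a(N) = (N**2 + 2*N)/(2*N) (a(N) = (N + (N**2 + N))/((2*N)) = (N + (N + N**2))*(1/(2*N)) = (N**2 + 2*N)*(1/(2*N)) = (N**2 + 2*N)/(2*N))
s(-12, 11) - 190*a(4) = -10 - 190*(1 + (1/2)*4) = -10 - 190*(1 + 2) = -10 - 190*3 = -10 - 570 = -580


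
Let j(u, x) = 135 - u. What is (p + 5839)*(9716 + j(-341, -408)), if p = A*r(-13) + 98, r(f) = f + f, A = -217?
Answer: 118013168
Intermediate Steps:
r(f) = 2*f
p = 5740 (p = -434*(-13) + 98 = -217*(-26) + 98 = 5642 + 98 = 5740)
(p + 5839)*(9716 + j(-341, -408)) = (5740 + 5839)*(9716 + (135 - 1*(-341))) = 11579*(9716 + (135 + 341)) = 11579*(9716 + 476) = 11579*10192 = 118013168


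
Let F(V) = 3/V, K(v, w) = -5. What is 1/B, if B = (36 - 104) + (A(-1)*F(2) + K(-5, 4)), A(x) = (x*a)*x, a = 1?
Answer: -2/143 ≈ -0.013986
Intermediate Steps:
A(x) = x² (A(x) = (x*1)*x = x*x = x²)
B = -143/2 (B = (36 - 104) + ((-1)²*(3/2) - 5) = -68 + (1*(3*(½)) - 5) = -68 + (1*(3/2) - 5) = -68 + (3/2 - 5) = -68 - 7/2 = -143/2 ≈ -71.500)
1/B = 1/(-143/2) = -2/143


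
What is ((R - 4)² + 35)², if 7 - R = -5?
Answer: 9801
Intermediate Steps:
R = 12 (R = 7 - 1*(-5) = 7 + 5 = 12)
((R - 4)² + 35)² = ((12 - 4)² + 35)² = (8² + 35)² = (64 + 35)² = 99² = 9801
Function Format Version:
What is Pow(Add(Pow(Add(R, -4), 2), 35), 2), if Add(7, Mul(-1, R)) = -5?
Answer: 9801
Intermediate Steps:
R = 12 (R = Add(7, Mul(-1, -5)) = Add(7, 5) = 12)
Pow(Add(Pow(Add(R, -4), 2), 35), 2) = Pow(Add(Pow(Add(12, -4), 2), 35), 2) = Pow(Add(Pow(8, 2), 35), 2) = Pow(Add(64, 35), 2) = Pow(99, 2) = 9801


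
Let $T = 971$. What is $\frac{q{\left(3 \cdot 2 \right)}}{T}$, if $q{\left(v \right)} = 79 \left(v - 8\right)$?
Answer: $- \frac{158}{971} \approx -0.16272$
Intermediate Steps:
$q{\left(v \right)} = -632 + 79 v$ ($q{\left(v \right)} = 79 \left(-8 + v\right) = -632 + 79 v$)
$\frac{q{\left(3 \cdot 2 \right)}}{T} = \frac{-632 + 79 \cdot 3 \cdot 2}{971} = \left(-632 + 79 \cdot 6\right) \frac{1}{971} = \left(-632 + 474\right) \frac{1}{971} = \left(-158\right) \frac{1}{971} = - \frac{158}{971}$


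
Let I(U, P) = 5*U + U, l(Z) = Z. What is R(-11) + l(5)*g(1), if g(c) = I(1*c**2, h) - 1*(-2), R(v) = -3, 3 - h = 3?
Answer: 37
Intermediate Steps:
h = 0 (h = 3 - 1*3 = 3 - 3 = 0)
I(U, P) = 6*U
g(c) = 2 + 6*c**2 (g(c) = 6*(1*c**2) - 1*(-2) = 6*c**2 + 2 = 2 + 6*c**2)
R(-11) + l(5)*g(1) = -3 + 5*(2 + 6*1**2) = -3 + 5*(2 + 6*1) = -3 + 5*(2 + 6) = -3 + 5*8 = -3 + 40 = 37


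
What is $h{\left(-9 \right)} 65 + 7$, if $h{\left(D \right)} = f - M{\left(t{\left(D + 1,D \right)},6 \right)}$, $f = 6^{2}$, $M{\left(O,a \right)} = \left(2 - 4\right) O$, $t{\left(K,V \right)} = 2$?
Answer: $2607$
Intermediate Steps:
$M{\left(O,a \right)} = - 2 O$
$f = 36$
$h{\left(D \right)} = 40$ ($h{\left(D \right)} = 36 - \left(-2\right) 2 = 36 - -4 = 36 + 4 = 40$)
$h{\left(-9 \right)} 65 + 7 = 40 \cdot 65 + 7 = 2600 + 7 = 2607$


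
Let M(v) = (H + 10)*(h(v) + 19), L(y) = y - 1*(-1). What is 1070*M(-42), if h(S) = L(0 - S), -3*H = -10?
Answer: 2653600/3 ≈ 8.8453e+5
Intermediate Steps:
H = 10/3 (H = -1/3*(-10) = 10/3 ≈ 3.3333)
L(y) = 1 + y (L(y) = y + 1 = 1 + y)
h(S) = 1 - S (h(S) = 1 + (0 - S) = 1 - S)
M(v) = 800/3 - 40*v/3 (M(v) = (10/3 + 10)*((1 - v) + 19) = 40*(20 - v)/3 = 800/3 - 40*v/3)
1070*M(-42) = 1070*(800/3 - 40/3*(-42)) = 1070*(800/3 + 560) = 1070*(2480/3) = 2653600/3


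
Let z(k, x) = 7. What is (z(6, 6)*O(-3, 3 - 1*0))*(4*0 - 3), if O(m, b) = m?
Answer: 63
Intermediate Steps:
(z(6, 6)*O(-3, 3 - 1*0))*(4*0 - 3) = (7*(-3))*(4*0 - 3) = -21*(0 - 3) = -21*(-3) = 63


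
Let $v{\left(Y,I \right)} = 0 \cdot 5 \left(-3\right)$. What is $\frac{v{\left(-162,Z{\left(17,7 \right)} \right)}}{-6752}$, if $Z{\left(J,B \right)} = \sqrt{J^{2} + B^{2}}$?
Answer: $0$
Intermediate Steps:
$Z{\left(J,B \right)} = \sqrt{B^{2} + J^{2}}$
$v{\left(Y,I \right)} = 0$ ($v{\left(Y,I \right)} = 0 \left(-3\right) = 0$)
$\frac{v{\left(-162,Z{\left(17,7 \right)} \right)}}{-6752} = \frac{0}{-6752} = 0 \left(- \frac{1}{6752}\right) = 0$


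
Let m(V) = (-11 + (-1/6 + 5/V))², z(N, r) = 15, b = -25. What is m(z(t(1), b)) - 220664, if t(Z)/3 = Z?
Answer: -7939679/36 ≈ -2.2055e+5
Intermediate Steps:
t(Z) = 3*Z
m(V) = (-67/6 + 5/V)² (m(V) = (-11 + (-1*⅙ + 5/V))² = (-11 + (-⅙ + 5/V))² = (-67/6 + 5/V)²)
m(z(t(1), b)) - 220664 = (1/36)*(-30 + 67*15)²/15² - 220664 = (1/36)*(1/225)*(-30 + 1005)² - 220664 = (1/36)*(1/225)*975² - 220664 = (1/36)*(1/225)*950625 - 220664 = 4225/36 - 220664 = -7939679/36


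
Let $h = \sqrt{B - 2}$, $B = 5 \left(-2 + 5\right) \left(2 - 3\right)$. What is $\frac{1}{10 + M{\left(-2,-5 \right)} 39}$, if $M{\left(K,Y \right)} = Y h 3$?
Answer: $\frac{2}{1163585} + \frac{117 i \sqrt{17}}{1163585} \approx 1.7188 \cdot 10^{-6} + 0.00041458 i$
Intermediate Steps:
$B = -15$ ($B = 5 \cdot 3 \left(-1\right) = 5 \left(-3\right) = -15$)
$h = i \sqrt{17}$ ($h = \sqrt{-15 - 2} = \sqrt{-17} = i \sqrt{17} \approx 4.1231 i$)
$M{\left(K,Y \right)} = 3 i Y \sqrt{17}$ ($M{\left(K,Y \right)} = Y i \sqrt{17} \cdot 3 = i Y \sqrt{17} \cdot 3 = 3 i Y \sqrt{17}$)
$\frac{1}{10 + M{\left(-2,-5 \right)} 39} = \frac{1}{10 + 3 i \left(-5\right) \sqrt{17} \cdot 39} = \frac{1}{10 + - 15 i \sqrt{17} \cdot 39} = \frac{1}{10 - 585 i \sqrt{17}}$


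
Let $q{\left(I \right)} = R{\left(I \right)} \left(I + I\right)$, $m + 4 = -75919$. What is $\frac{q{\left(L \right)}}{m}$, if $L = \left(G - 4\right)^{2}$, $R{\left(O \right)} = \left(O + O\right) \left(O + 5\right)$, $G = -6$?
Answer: $- \frac{4200000}{75923} \approx -55.319$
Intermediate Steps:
$m = -75923$ ($m = -4 - 75919 = -75923$)
$R{\left(O \right)} = 2 O \left(5 + O\right)$
$L = 100$ ($L = \left(-6 - 4\right)^{2} = \left(-10\right)^{2} = 100$)
$q{\left(I \right)} = 4 I^{2} \left(5 + I\right)$ ($q{\left(I \right)} = 2 I \left(5 + I\right) \left(I + I\right) = 2 I \left(5 + I\right) 2 I = 4 I^{2} \left(5 + I\right)$)
$\frac{q{\left(L \right)}}{m} = \frac{4 \cdot 100^{2} \left(5 + 100\right)}{-75923} = 4 \cdot 10000 \cdot 105 \left(- \frac{1}{75923}\right) = 4200000 \left(- \frac{1}{75923}\right) = - \frac{4200000}{75923}$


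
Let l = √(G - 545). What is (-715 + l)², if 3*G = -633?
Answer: 510469 - 8580*I*√21 ≈ 5.1047e+5 - 39319.0*I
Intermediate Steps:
G = -211 (G = (⅓)*(-633) = -211)
l = 6*I*√21 (l = √(-211 - 545) = √(-756) = 6*I*√21 ≈ 27.495*I)
(-715 + l)² = (-715 + 6*I*√21)²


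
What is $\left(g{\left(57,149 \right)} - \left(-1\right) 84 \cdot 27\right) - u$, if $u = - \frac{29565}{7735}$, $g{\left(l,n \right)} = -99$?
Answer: $\frac{3361356}{1547} \approx 2172.8$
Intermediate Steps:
$u = - \frac{5913}{1547}$ ($u = \left(-29565\right) \frac{1}{7735} = - \frac{5913}{1547} \approx -3.8222$)
$\left(g{\left(57,149 \right)} - \left(-1\right) 84 \cdot 27\right) - u = \left(-99 - \left(-1\right) 84 \cdot 27\right) - - \frac{5913}{1547} = \left(-99 - \left(-84\right) 27\right) + \frac{5913}{1547} = \left(-99 - -2268\right) + \frac{5913}{1547} = \left(-99 + 2268\right) + \frac{5913}{1547} = 2169 + \frac{5913}{1547} = \frac{3361356}{1547}$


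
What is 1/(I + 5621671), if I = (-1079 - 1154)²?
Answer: 1/10607960 ≈ 9.4269e-8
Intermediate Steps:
I = 4986289 (I = (-2233)² = 4986289)
1/(I + 5621671) = 1/(4986289 + 5621671) = 1/10607960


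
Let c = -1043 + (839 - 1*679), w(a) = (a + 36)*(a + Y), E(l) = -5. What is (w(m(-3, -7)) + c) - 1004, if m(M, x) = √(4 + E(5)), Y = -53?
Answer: -3796 - 17*I ≈ -3796.0 - 17.0*I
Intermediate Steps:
m(M, x) = I (m(M, x) = √(4 - 5) = √(-1) = I)
w(a) = (-53 + a)*(36 + a) (w(a) = (a + 36)*(a - 53) = (36 + a)*(-53 + a) = (-53 + a)*(36 + a))
c = -883 (c = -1043 + (839 - 679) = -1043 + 160 = -883)
(w(m(-3, -7)) + c) - 1004 = ((-1908 + I² - 17*I) - 883) - 1004 = ((-1908 - 1 - 17*I) - 883) - 1004 = ((-1909 - 17*I) - 883) - 1004 = (-2792 - 17*I) - 1004 = -3796 - 17*I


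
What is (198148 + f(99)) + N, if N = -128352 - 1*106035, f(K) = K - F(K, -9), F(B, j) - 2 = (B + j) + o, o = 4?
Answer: -36236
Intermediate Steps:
F(B, j) = 6 + B + j (F(B, j) = 2 + ((B + j) + 4) = 2 + (4 + B + j) = 6 + B + j)
f(K) = 3 (f(K) = K - (6 + K - 9) = K - (-3 + K) = K + (3 - K) = 3)
N = -234387 (N = -128352 - 106035 = -234387)
(198148 + f(99)) + N = (198148 + 3) - 234387 = 198151 - 234387 = -36236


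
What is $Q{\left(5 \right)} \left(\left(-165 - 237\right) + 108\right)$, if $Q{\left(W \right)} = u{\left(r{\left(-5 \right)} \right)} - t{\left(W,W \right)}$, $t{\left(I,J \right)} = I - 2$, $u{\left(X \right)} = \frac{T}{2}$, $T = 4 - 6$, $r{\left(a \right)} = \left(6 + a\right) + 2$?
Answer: $1176$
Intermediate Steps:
$r{\left(a \right)} = 8 + a$
$T = -2$ ($T = 4 - 6 = -2$)
$u{\left(X \right)} = -1$ ($u{\left(X \right)} = - \frac{2}{2} = \left(-2\right) \frac{1}{2} = -1$)
$t{\left(I,J \right)} = -2 + I$ ($t{\left(I,J \right)} = I - 2 = -2 + I$)
$Q{\left(W \right)} = 1 - W$ ($Q{\left(W \right)} = -1 - \left(-2 + W\right) = 1 - W$)
$Q{\left(5 \right)} \left(\left(-165 - 237\right) + 108\right) = \left(1 - 5\right) \left(\left(-165 - 237\right) + 108\right) = - 4 \left(-402 + 108\right) = \left(-4\right) \left(-294\right) = 1176$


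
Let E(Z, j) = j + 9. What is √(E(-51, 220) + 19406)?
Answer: √19635 ≈ 140.13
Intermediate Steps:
E(Z, j) = 9 + j
√(E(-51, 220) + 19406) = √((9 + 220) + 19406) = √(229 + 19406) = √19635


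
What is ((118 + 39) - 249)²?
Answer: 8464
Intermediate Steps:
((118 + 39) - 249)² = (157 - 249)² = (-92)² = 8464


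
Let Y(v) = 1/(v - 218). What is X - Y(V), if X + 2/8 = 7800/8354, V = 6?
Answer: 152399/221381 ≈ 0.68840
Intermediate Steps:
X = 11423/16708 (X = -1/4 + 7800/8354 = -1/4 + 7800*(1/8354) = -1/4 + 3900/4177 = 11423/16708 ≈ 0.68368)
Y(v) = 1/(-218 + v)
X - Y(V) = 11423/16708 - 1/(-218 + 6) = 11423/16708 - 1/(-212) = 11423/16708 - 1*(-1/212) = 11423/16708 + 1/212 = 152399/221381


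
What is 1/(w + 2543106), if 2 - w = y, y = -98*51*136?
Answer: 1/3222836 ≈ 3.1029e-7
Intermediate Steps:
y = -679728 (y = -4998*136 = -679728)
w = 679730 (w = 2 - 1*(-679728) = 2 + 679728 = 679730)
1/(w + 2543106) = 1/(679730 + 2543106) = 1/3222836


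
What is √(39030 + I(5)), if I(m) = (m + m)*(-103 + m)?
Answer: 5*√1522 ≈ 195.06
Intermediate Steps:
I(m) = 2*m*(-103 + m) (I(m) = (2*m)*(-103 + m) = 2*m*(-103 + m))
√(39030 + I(5)) = √(39030 + 2*5*(-103 + 5)) = √(39030 + 2*5*(-98)) = √(39030 - 980) = √38050 = 5*√1522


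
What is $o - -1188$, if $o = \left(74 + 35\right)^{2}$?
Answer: $13069$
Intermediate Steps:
$o = 11881$ ($o = 109^{2} = 11881$)
$o - -1188 = 11881 - -1188 = 11881 + 1188 = 13069$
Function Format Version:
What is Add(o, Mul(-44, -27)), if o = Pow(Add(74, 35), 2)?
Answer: 13069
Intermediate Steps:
o = 11881 (o = Pow(109, 2) = 11881)
Add(o, Mul(-44, -27)) = Add(11881, Mul(-44, -27)) = Add(11881, 1188) = 13069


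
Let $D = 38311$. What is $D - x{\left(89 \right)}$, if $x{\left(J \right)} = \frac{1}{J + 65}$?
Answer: $\frac{5899893}{154} \approx 38311.0$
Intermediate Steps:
$x{\left(J \right)} = \frac{1}{65 + J}$
$D - x{\left(89 \right)} = 38311 - \frac{1}{65 + 89} = 38311 - \frac{1}{154} = \frac{5899893}{154}$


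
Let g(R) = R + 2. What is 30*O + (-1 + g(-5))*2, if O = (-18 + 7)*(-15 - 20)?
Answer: 11542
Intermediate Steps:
O = 385 (O = -11*(-35) = 385)
g(R) = 2 + R
30*O + (-1 + g(-5))*2 = 30*385 + (-1 + (2 - 5))*2 = 11550 + (-1 - 3)*2 = 11550 - 4*2 = 11550 - 8 = 11542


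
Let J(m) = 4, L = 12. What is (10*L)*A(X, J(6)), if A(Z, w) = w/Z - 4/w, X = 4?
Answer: 0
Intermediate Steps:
A(Z, w) = -4/w + w/Z
(10*L)*A(X, J(6)) = (10*12)*(-4/4 + 4/4) = 120*(-4*¼ + 4*(¼)) = 120*(-1 + 1) = 120*0 = 0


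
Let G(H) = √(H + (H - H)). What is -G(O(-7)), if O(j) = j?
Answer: -I*√7 ≈ -2.6458*I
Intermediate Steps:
G(H) = √H (G(H) = √(H + 0) = √H)
-G(O(-7)) = -√(-7) = -I*√7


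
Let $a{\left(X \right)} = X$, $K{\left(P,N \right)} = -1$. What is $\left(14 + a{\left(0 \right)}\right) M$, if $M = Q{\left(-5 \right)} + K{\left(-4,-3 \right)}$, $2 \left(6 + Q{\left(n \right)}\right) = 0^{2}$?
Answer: $-98$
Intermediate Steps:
$Q{\left(n \right)} = -6$ ($Q{\left(n \right)} = -6 + \frac{0^{2}}{2} = -6 + \frac{1}{2} \cdot 0 = -6 + 0 = -6$)
$M = -7$ ($M = -6 - 1 = -7$)
$\left(14 + a{\left(0 \right)}\right) M = \left(14 + 0\right) \left(-7\right) = 14 \left(-7\right) = -98$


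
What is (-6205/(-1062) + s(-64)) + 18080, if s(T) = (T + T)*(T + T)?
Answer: 36606973/1062 ≈ 34470.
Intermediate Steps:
s(T) = 4*T² (s(T) = (2*T)*(2*T) = 4*T²)
(-6205/(-1062) + s(-64)) + 18080 = (-6205/(-1062) + 4*(-64)²) + 18080 = (-6205*(-1/1062) + 4*4096) + 18080 = (6205/1062 + 16384) + 18080 = 17406013/1062 + 18080 = 36606973/1062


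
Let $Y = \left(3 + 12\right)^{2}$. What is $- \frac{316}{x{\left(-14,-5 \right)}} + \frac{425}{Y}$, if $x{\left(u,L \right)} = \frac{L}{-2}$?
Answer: $- \frac{5603}{45} \approx -124.51$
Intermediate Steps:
$x{\left(u,L \right)} = - \frac{L}{2}$ ($x{\left(u,L \right)} = L \left(- \frac{1}{2}\right) = - \frac{L}{2}$)
$Y = 225$ ($Y = 15^{2} = 225$)
$- \frac{316}{x{\left(-14,-5 \right)}} + \frac{425}{Y} = - \frac{316}{\left(- \frac{1}{2}\right) \left(-5\right)} + \frac{425}{225} = - \frac{316}{\frac{5}{2}} + 425 \cdot \frac{1}{225} = \left(-316\right) \frac{2}{5} + \frac{17}{9} = - \frac{632}{5} + \frac{17}{9} = - \frac{5603}{45}$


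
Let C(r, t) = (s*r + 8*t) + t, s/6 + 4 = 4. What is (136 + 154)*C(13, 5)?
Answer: 13050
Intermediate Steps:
s = 0 (s = -24 + 6*4 = -24 + 24 = 0)
C(r, t) = 9*t (C(r, t) = (0*r + 8*t) + t = (0 + 8*t) + t = 8*t + t = 9*t)
(136 + 154)*C(13, 5) = (136 + 154)*(9*5) = 290*45 = 13050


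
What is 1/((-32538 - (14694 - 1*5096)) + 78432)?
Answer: 1/36296 ≈ 2.7551e-5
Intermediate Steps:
1/((-32538 - (14694 - 1*5096)) + 78432) = 1/((-32538 - (14694 - 5096)) + 78432) = 1/((-32538 - 1*9598) + 78432) = 1/((-32538 - 9598) + 78432) = 1/(-42136 + 78432) = 1/36296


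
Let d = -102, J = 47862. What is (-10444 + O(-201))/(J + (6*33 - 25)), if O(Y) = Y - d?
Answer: -811/3695 ≈ -0.21949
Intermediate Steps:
O(Y) = 102 + Y (O(Y) = Y - 1*(-102) = Y + 102 = 102 + Y)
(-10444 + O(-201))/(J + (6*33 - 25)) = (-10444 + (102 - 201))/(47862 + (6*33 - 25)) = (-10444 - 99)/(47862 + (198 - 25)) = -10543/(47862 + 173) = -10543/48035 = -10543*1/48035 = -811/3695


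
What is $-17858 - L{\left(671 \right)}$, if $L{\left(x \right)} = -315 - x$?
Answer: $-16872$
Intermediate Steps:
$-17858 - L{\left(671 \right)} = -17858 - \left(-315 - 671\right) = -17858 - -986 = -17858 + 986 = -16872$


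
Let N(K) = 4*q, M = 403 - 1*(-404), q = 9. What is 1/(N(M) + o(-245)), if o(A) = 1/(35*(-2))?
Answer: 70/2519 ≈ 0.027789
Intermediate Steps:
o(A) = -1/70 (o(A) = 1/(-70) = -1/70)
M = 807 (M = 403 + 404 = 807)
N(K) = 36 (N(K) = 4*9 = 36)
1/(N(M) + o(-245)) = 1/(36 - 1/70) = 1/(2519/70) = 70/2519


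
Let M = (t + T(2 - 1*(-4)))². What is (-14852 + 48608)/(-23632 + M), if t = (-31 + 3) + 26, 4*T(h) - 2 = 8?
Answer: -45008/31509 ≈ -1.4284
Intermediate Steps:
T(h) = 5/2 (T(h) = ½ + (¼)*8 = ½ + 2 = 5/2)
t = -2 (t = -28 + 26 = -2)
M = ¼ (M = (-2 + 5/2)² = (½)² = ¼ ≈ 0.25000)
(-14852 + 48608)/(-23632 + M) = (-14852 + 48608)/(-23632 + ¼) = 33756/(-94527/4) = 33756*(-4/94527) = -45008/31509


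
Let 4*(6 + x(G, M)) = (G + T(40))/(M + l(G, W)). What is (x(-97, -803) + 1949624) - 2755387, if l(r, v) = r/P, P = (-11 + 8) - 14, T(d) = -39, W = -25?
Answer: -5460696224/6777 ≈ -8.0577e+5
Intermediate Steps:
P = -17 (P = -3 - 14 = -17)
l(r, v) = -r/17 (l(r, v) = r/(-17) = r*(-1/17) = -r/17)
x(G, M) = -6 + (-39 + G)/(4*(M - G/17)) (x(G, M) = -6 + ((G - 39)/(M - G/17))/4 = -6 + ((-39 + G)/(M - G/17))/4 = -6 + (-39 + G)/(4*(M - G/17)))
(x(-97, -803) + 1949624) - 2755387 = ((-663 - 408*(-803) + 41*(-97))/(4*(-1*(-97) + 17*(-803))) + 1949624) - 2755387 = ((-663 + 327624 - 3977)/(4*(97 - 13651)) + 1949624) - 2755387 = ((¼)*322984/(-13554) + 1949624) - 2755387 = ((¼)*(-1/13554)*322984 + 1949624) - 2755387 = (-40373/6777 + 1949624) - 2755387 = 13212561475/6777 - 2755387 = -5460696224/6777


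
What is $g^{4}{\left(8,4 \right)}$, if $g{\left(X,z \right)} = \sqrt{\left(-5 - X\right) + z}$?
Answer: $81$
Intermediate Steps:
$g{\left(X,z \right)} = \sqrt{-5 + z - X}$
$g^{4}{\left(8,4 \right)} = \left(\sqrt{-5 + 4 - 8}\right)^{4} = \left(\sqrt{-9}\right)^{4} = \left(3 i\right)^{4} = 81$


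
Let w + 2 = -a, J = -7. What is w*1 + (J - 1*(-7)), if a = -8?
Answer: 6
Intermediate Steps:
w = 6 (w = -2 - 1*(-8) = -2 + 8 = 6)
w*1 + (J - 1*(-7)) = 6*1 + (-7 - 1*(-7)) = 6 + (-7 + 7) = 6 + 0 = 6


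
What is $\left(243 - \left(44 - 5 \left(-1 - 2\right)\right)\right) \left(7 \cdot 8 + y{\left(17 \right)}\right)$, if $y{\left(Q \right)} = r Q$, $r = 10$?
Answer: $41584$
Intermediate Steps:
$y{\left(Q \right)} = 10 Q$
$\left(243 - \left(44 - 5 \left(-1 - 2\right)\right)\right) \left(7 \cdot 8 + y{\left(17 \right)}\right) = \left(243 - \left(44 - 5 \left(-1 - 2\right)\right)\right) \left(7 \cdot 8 + 10 \cdot 17\right) = \left(243 - \left(44 - -15\right)\right) \left(56 + 170\right) = \left(243 - 59\right) 226 = 184 \cdot 226 = 41584$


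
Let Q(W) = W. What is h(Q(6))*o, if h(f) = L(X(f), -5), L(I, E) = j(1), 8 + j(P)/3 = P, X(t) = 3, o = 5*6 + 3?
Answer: -693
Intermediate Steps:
o = 33 (o = 30 + 3 = 33)
j(P) = -24 + 3*P
L(I, E) = -21 (L(I, E) = -24 + 3*1 = -24 + 3 = -21)
h(f) = -21
h(Q(6))*o = -21*33 = -693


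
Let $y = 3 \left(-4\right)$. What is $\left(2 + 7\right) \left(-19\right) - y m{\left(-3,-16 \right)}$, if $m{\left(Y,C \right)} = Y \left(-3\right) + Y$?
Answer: $-99$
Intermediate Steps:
$m{\left(Y,C \right)} = - 2 Y$ ($m{\left(Y,C \right)} = - 3 Y + Y = - 2 Y$)
$y = -12$
$\left(2 + 7\right) \left(-19\right) - y m{\left(-3,-16 \right)} = \left(2 + 7\right) \left(-19\right) - - 12 \left(\left(-2\right) \left(-3\right)\right) = 9 \left(-19\right) - \left(-12\right) 6 = -171 - -72 = -171 + 72 = -99$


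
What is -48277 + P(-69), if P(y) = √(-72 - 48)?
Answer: -48277 + 2*I*√30 ≈ -48277.0 + 10.954*I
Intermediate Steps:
P(y) = 2*I*√30 (P(y) = √(-120) = 2*I*√30)
-48277 + P(-69) = -48277 + 2*I*√30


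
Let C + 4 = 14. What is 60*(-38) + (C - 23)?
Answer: -2293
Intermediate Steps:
C = 10 (C = -4 + 14 = 10)
60*(-38) + (C - 23) = 60*(-38) + (10 - 23) = -2280 - 13 = -2293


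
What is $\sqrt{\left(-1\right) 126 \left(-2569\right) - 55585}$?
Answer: $\sqrt{268109} \approx 517.79$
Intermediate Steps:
$\sqrt{\left(-1\right) 126 \left(-2569\right) - 55585} = \sqrt{\left(-126\right) \left(-2569\right) - 55585} = \sqrt{323694 - 55585} = \sqrt{268109}$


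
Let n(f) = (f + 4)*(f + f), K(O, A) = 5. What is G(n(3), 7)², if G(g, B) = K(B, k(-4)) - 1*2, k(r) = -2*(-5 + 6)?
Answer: 9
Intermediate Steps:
k(r) = -2 (k(r) = -2*1 = -2)
n(f) = 2*f*(4 + f) (n(f) = (4 + f)*(2*f) = 2*f*(4 + f))
G(g, B) = 3 (G(g, B) = 5 - 1*2 = 5 - 2 = 3)
G(n(3), 7)² = 3² = 9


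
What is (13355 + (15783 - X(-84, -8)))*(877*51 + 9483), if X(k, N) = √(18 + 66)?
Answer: 1579570980 - 108420*√21 ≈ 1.5791e+9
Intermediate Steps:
X(k, N) = 2*√21 (X(k, N) = √84 = 2*√21)
(13355 + (15783 - X(-84, -8)))*(877*51 + 9483) = (13355 + (15783 - 2*√21))*(877*51 + 9483) = (13355 + (15783 - 2*√21))*(44727 + 9483) = (29138 - 2*√21)*54210 = 1579570980 - 108420*√21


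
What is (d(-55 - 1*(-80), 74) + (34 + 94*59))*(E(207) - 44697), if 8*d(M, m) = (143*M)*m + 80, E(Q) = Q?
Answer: -3439855575/2 ≈ -1.7199e+9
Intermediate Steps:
d(M, m) = 10 + 143*M*m/8 (d(M, m) = ((143*M)*m + 80)/8 = (143*M*m + 80)/8 = (80 + 143*M*m)/8 = 10 + 143*M*m/8)
(d(-55 - 1*(-80), 74) + (34 + 94*59))*(E(207) - 44697) = ((10 + (143/8)*(-55 - 1*(-80))*74) + (34 + 94*59))*(207 - 44697) = ((10 + (143/8)*(-55 + 80)*74) + (34 + 5546))*(-44490) = ((10 + (143/8)*25*74) + 5580)*(-44490) = ((10 + 132275/4) + 5580)*(-44490) = (132315/4 + 5580)*(-44490) = (154635/4)*(-44490) = -3439855575/2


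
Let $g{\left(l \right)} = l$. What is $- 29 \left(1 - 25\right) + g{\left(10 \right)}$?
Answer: $706$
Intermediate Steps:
$- 29 \left(1 - 25\right) + g{\left(10 \right)} = - 29 \left(1 - 25\right) + 10 = \left(-29\right) \left(-24\right) + 10 = 696 + 10 = 706$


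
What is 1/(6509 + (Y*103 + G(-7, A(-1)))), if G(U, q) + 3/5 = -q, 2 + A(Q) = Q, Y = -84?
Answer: -5/10703 ≈ -0.00046716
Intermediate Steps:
A(Q) = -2 + Q
G(U, q) = -⅗ - q
1/(6509 + (Y*103 + G(-7, A(-1)))) = 1/(6509 + (-84*103 + (-⅗ - (-2 - 1)))) = 1/(6509 + (-8652 + (-⅗ - 1*(-3)))) = 1/(6509 + (-8652 + (-⅗ + 3))) = 1/(6509 + (-8652 + 12/5)) = 1/(6509 - 43248/5) = 1/(-10703/5) = -5/10703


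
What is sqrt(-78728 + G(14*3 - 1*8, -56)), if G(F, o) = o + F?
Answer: 75*I*sqrt(14) ≈ 280.62*I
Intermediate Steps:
G(F, o) = F + o
sqrt(-78728 + G(14*3 - 1*8, -56)) = sqrt(-78728 + ((14*3 - 1*8) - 56)) = sqrt(-78728 + ((42 - 8) - 56)) = sqrt(-78728 + (34 - 56)) = sqrt(-78728 - 22) = sqrt(-78750) = 75*I*sqrt(14)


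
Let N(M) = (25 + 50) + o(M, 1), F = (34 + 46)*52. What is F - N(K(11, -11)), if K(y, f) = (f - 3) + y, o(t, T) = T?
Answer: 4084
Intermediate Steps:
K(y, f) = -3 + f + y (K(y, f) = (-3 + f) + y = -3 + f + y)
F = 4160 (F = 80*52 = 4160)
N(M) = 76 (N(M) = (25 + 50) + 1 = 75 + 1 = 76)
F - N(K(11, -11)) = 4160 - 1*76 = 4160 - 76 = 4084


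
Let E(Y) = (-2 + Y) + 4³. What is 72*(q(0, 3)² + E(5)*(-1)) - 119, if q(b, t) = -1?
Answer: -4871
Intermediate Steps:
E(Y) = 62 + Y (E(Y) = (-2 + Y) + 64 = 62 + Y)
72*(q(0, 3)² + E(5)*(-1)) - 119 = 72*((-1)² + (62 + 5)*(-1)) - 119 = 72*(1 + 67*(-1)) - 119 = 72*(1 - 67) - 119 = 72*(-66) - 119 = -4752 - 119 = -4871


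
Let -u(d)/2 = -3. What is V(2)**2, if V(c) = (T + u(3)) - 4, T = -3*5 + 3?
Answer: 100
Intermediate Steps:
u(d) = 6 (u(d) = -2*(-3) = 6)
T = -12 (T = -15 + 3 = -12)
V(c) = -10 (V(c) = (-12 + 6) - 4 = -6 - 4 = -10)
V(2)**2 = (-10)**2 = 100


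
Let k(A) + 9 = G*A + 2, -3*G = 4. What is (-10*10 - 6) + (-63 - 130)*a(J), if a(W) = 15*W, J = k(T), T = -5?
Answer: 859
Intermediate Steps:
G = -4/3 (G = -1/3*4 = -4/3 ≈ -1.3333)
k(A) = -7 - 4*A/3 (k(A) = -9 + (-4*A/3 + 2) = -9 + (2 - 4*A/3) = -7 - 4*A/3)
J = -1/3 (J = -7 - 4/3*(-5) = -7 + 20/3 = -1/3 ≈ -0.33333)
(-10*10 - 6) + (-63 - 130)*a(J) = (-10*10 - 6) + (-63 - 130)*(15*(-1/3)) = (-100 - 6) - 193*(-5) = -106 + 965 = 859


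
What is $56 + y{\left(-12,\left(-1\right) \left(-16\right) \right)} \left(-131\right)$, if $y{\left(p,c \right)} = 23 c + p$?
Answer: $-46580$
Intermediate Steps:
$y{\left(p,c \right)} = p + 23 c$
$56 + y{\left(-12,\left(-1\right) \left(-16\right) \right)} \left(-131\right) = 56 + \left(-12 + 23 \left(\left(-1\right) \left(-16\right)\right)\right) \left(-131\right) = 56 + \left(-12 + 23 \cdot 16\right) \left(-131\right) = 56 + \left(-12 + 368\right) \left(-131\right) = 56 + 356 \left(-131\right) = 56 - 46636 = -46580$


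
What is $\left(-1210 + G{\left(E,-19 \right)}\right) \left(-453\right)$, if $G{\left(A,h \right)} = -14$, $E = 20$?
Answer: $554472$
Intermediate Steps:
$\left(-1210 + G{\left(E,-19 \right)}\right) \left(-453\right) = \left(-1210 - 14\right) \left(-453\right) = \left(-1224\right) \left(-453\right) = 554472$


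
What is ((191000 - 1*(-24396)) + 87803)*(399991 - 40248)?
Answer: 109073717857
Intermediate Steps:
((191000 - 1*(-24396)) + 87803)*(399991 - 40248) = ((191000 + 24396) + 87803)*359743 = (215396 + 87803)*359743 = 303199*359743 = 109073717857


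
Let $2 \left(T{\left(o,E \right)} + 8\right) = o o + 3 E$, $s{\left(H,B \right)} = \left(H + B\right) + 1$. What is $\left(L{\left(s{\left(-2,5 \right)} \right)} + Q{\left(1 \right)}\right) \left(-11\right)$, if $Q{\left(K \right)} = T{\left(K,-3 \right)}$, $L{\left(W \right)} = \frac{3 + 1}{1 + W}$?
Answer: $\frac{616}{5} \approx 123.2$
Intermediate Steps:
$s{\left(H,B \right)} = 1 + B + H$ ($s{\left(H,B \right)} = \left(B + H\right) + 1 = 1 + B + H$)
$L{\left(W \right)} = \frac{4}{1 + W}$
$T{\left(o,E \right)} = -8 + \frac{o^{2}}{2} + \frac{3 E}{2}$ ($T{\left(o,E \right)} = -8 + \frac{o o + 3 E}{2} = -8 + \frac{o^{2} + 3 E}{2} = -8 + \left(\frac{o^{2}}{2} + \frac{3 E}{2}\right) = -8 + \frac{o^{2}}{2} + \frac{3 E}{2}$)
$Q{\left(K \right)} = - \frac{25}{2} + \frac{K^{2}}{2}$ ($Q{\left(K \right)} = -8 + \frac{K^{2}}{2} + \frac{3}{2} \left(-3\right) = -8 + \frac{K^{2}}{2} - \frac{9}{2} = - \frac{25}{2} + \frac{K^{2}}{2}$)
$\left(L{\left(s{\left(-2,5 \right)} \right)} + Q{\left(1 \right)}\right) \left(-11\right) = \left(\frac{4}{1 + \left(1 + 5 - 2\right)} - \left(\frac{25}{2} - \frac{1^{2}}{2}\right)\right) \left(-11\right) = \left(\frac{4}{1 + 4} + \left(- \frac{25}{2} + \frac{1}{2} \cdot 1\right)\right) \left(-11\right) = \left(\frac{4}{5} + \left(- \frac{25}{2} + \frac{1}{2}\right)\right) \left(-11\right) = \left(4 \cdot \frac{1}{5} - 12\right) \left(-11\right) = \left(\frac{4}{5} - 12\right) \left(-11\right) = \left(- \frac{56}{5}\right) \left(-11\right) = \frac{616}{5}$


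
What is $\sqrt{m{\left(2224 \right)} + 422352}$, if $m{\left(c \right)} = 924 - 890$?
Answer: $\sqrt{422386} \approx 649.91$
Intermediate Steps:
$m{\left(c \right)} = 34$ ($m{\left(c \right)} = 924 - 890 = 34$)
$\sqrt{m{\left(2224 \right)} + 422352} = \sqrt{34 + 422352} = \sqrt{422386}$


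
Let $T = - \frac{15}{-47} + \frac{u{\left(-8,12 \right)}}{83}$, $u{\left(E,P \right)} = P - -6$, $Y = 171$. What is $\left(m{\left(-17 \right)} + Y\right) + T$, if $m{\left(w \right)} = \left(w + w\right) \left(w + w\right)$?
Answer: $\frac{5178718}{3901} \approx 1327.5$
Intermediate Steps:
$u{\left(E,P \right)} = 6 + P$ ($u{\left(E,P \right)} = P + 6 = 6 + P$)
$T = \frac{2091}{3901}$ ($T = - \frac{15}{-47} + \frac{6 + 12}{83} = \left(-15\right) \left(- \frac{1}{47}\right) + 18 \cdot \frac{1}{83} = \frac{15}{47} + \frac{18}{83} = \frac{2091}{3901} \approx 0.53602$)
$m{\left(w \right)} = 4 w^{2}$ ($m{\left(w \right)} = 2 w 2 w = 4 w^{2}$)
$\left(m{\left(-17 \right)} + Y\right) + T = \left(4 \left(-17\right)^{2} + 171\right) + \frac{2091}{3901} = \left(4 \cdot 289 + 171\right) + \frac{2091}{3901} = \left(1156 + 171\right) + \frac{2091}{3901} = 1327 + \frac{2091}{3901} = \frac{5178718}{3901}$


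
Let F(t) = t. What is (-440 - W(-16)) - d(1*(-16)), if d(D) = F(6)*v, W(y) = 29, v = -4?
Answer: -445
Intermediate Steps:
d(D) = -24 (d(D) = 6*(-4) = -24)
(-440 - W(-16)) - d(1*(-16)) = (-440 - 1*29) - 1*(-24) = (-440 - 29) + 24 = -469 + 24 = -445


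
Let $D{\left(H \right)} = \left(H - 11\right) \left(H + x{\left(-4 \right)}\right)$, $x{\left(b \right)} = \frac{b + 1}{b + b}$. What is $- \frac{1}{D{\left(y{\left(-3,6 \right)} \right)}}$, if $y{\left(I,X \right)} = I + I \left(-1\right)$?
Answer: $\frac{8}{33} \approx 0.24242$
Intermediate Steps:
$x{\left(b \right)} = \frac{1 + b}{2 b}$
$y{\left(I,X \right)} = 0$ ($y{\left(I,X \right)} = I - I = 0$)
$D{\left(H \right)} = \left(-11 + H\right) \left(\frac{3}{8} + H\right)$ ($D{\left(H \right)} = \left(H - 11\right) \left(H + \frac{1 - 4}{2 \left(-4\right)}\right) = \left(-11 + H\right) \left(H + \frac{1}{2} \left(- \frac{1}{4}\right) \left(-3\right)\right) = \left(-11 + H\right) \left(H + \frac{3}{8}\right) = \left(-11 + H\right) \left(\frac{3}{8} + H\right)$)
$- \frac{1}{D{\left(y{\left(-3,6 \right)} \right)}} = - \frac{1}{- \frac{33}{8} + 0^{2} - 0} = - \frac{1}{- \frac{33}{8} + 0 + 0} = - \frac{1}{- \frac{33}{8}} = \left(-1\right) \left(- \frac{8}{33}\right) = \frac{8}{33}$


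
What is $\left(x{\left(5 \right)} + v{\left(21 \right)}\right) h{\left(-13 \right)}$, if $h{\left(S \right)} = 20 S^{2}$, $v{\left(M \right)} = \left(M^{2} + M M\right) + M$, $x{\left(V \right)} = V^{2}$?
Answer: $3136640$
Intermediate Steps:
$v{\left(M \right)} = M + 2 M^{2}$ ($v{\left(M \right)} = \left(M^{2} + M^{2}\right) + M = 2 M^{2} + M = M + 2 M^{2}$)
$\left(x{\left(5 \right)} + v{\left(21 \right)}\right) h{\left(-13 \right)} = \left(5^{2} + 21 \left(1 + 2 \cdot 21\right)\right) 20 \left(-13\right)^{2} = \left(25 + 21 \left(1 + 42\right)\right) 20 \cdot 169 = \left(25 + 21 \cdot 43\right) 3380 = \left(25 + 903\right) 3380 = 928 \cdot 3380 = 3136640$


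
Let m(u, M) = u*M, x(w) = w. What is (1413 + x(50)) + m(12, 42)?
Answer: 1967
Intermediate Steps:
m(u, M) = M*u
(1413 + x(50)) + m(12, 42) = (1413 + 50) + 42*12 = 1463 + 504 = 1967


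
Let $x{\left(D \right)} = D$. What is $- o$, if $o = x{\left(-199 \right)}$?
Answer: $199$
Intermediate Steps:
$o = -199$
$- o = \left(-1\right) \left(-199\right) = 199$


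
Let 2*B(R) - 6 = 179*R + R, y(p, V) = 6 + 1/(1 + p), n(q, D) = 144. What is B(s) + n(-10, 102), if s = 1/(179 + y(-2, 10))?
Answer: 13569/92 ≈ 147.49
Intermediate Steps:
s = 1/184 (s = 1/(179 + (7 + 6*(-2))/(1 - 2)) = 1/(179 + (7 - 12)/(-1)) = 1/(179 - 1*(-5)) = 1/(179 + 5) = 1/184 ≈ 0.0054348)
B(R) = 3 + 90*R (B(R) = 3 + (179*R + R)/2 = 3 + (180*R)/2 = 3 + 90*R)
B(s) + n(-10, 102) = (3 + 90*(1/184)) + 144 = (3 + 45/92) + 144 = 321/92 + 144 = 13569/92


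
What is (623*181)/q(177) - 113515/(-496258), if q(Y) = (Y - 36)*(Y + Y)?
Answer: 15406382141/6192555453 ≈ 2.4879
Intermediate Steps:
q(Y) = 2*Y*(-36 + Y) (q(Y) = (-36 + Y)*(2*Y) = 2*Y*(-36 + Y))
(623*181)/q(177) - 113515/(-496258) = (623*181)/((2*177*(-36 + 177))) - 113515/(-496258) = 112763/((2*177*141)) - 113515*(-1/496258) = 112763/49914 + 113515/496258 = 15406382141/6192555453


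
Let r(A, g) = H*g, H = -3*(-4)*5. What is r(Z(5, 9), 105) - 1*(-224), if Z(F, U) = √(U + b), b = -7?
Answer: 6524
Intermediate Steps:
Z(F, U) = √(-7 + U) (Z(F, U) = √(U - 7) = √(-7 + U))
H = 60 (H = 12*5 = 60)
r(A, g) = 60*g
r(Z(5, 9), 105) - 1*(-224) = 60*105 - 1*(-224) = 6300 + 224 = 6524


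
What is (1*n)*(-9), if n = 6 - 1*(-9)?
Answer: -135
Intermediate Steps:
n = 15 (n = 6 + 9 = 15)
(1*n)*(-9) = (1*15)*(-9) = 15*(-9) = -135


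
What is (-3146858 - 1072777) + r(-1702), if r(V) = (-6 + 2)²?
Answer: -4219619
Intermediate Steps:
r(V) = 16 (r(V) = (-4)² = 16)
(-3146858 - 1072777) + r(-1702) = (-3146858 - 1072777) + 16 = -4219635 + 16 = -4219619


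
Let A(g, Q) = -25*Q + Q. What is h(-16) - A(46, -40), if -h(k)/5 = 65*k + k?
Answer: 4320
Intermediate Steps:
A(g, Q) = -24*Q
h(k) = -330*k (h(k) = -5*(65*k + k) = -330*k)
h(-16) - A(46, -40) = -330*(-16) - (-24)*(-40) = 5280 - 1*960 = 5280 - 960 = 4320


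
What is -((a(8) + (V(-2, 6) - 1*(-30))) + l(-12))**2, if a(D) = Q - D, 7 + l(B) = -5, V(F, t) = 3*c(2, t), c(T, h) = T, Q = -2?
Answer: -196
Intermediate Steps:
V(F, t) = 6 (V(F, t) = 3*2 = 6)
l(B) = -12 (l(B) = -7 - 5 = -12)
a(D) = -2 - D
-((a(8) + (V(-2, 6) - 1*(-30))) + l(-12))**2 = -(((-2 - 1*8) + (6 - 1*(-30))) - 12)**2 = -(((-2 - 8) + (6 + 30)) - 12)**2 = -((-10 + 36) - 12)**2 = -(26 - 12)**2 = -1*14**2 = -1*196 = -196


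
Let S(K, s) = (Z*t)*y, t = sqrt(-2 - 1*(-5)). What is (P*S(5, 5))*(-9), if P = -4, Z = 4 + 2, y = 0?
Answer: 0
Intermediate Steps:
Z = 6
t = sqrt(3) (t = sqrt(-2 + 5) = sqrt(3) ≈ 1.7320)
S(K, s) = 0 (S(K, s) = (6*sqrt(3))*0 = 0)
(P*S(5, 5))*(-9) = -4*0*(-9) = 0*(-9) = 0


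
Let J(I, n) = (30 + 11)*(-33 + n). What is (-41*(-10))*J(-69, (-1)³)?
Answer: -571540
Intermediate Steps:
J(I, n) = -1353 + 41*n (J(I, n) = 41*(-33 + n) = -1353 + 41*n)
(-41*(-10))*J(-69, (-1)³) = (-41*(-10))*(-1353 + 41*(-1)³) = 410*(-1353 + 41*(-1)) = 410*(-1353 - 41) = 410*(-1394) = -571540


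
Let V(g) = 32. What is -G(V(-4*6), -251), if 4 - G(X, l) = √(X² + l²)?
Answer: -4 + 5*√2561 ≈ 249.03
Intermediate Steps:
G(X, l) = 4 - √(X² + l²)
-G(V(-4*6), -251) = -(4 - √(32² + (-251)²)) = -(4 - √(1024 + 63001)) = -(4 - √64025) = -(4 - 5*√2561) = -4 + 5*√2561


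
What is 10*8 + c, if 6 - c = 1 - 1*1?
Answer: 86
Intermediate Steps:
c = 6 (c = 6 - (1 - 1*1) = 6 - (1 - 1) = 6 - 1*0 = 6 + 0 = 6)
10*8 + c = 10*8 + 6 = 80 + 6 = 86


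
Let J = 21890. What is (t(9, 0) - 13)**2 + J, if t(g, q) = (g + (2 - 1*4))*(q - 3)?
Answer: 23046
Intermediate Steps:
t(g, q) = (-3 + q)*(-2 + g) (t(g, q) = (g + (2 - 4))*(-3 + q) = (g - 2)*(-3 + q) = (-2 + g)*(-3 + q) = (-3 + q)*(-2 + g))
(t(9, 0) - 13)**2 + J = ((6 - 3*9 - 2*0 + 9*0) - 13)**2 + 21890 = ((6 - 27 + 0 + 0) - 13)**2 + 21890 = (-21 - 13)**2 + 21890 = (-34)**2 + 21890 = 1156 + 21890 = 23046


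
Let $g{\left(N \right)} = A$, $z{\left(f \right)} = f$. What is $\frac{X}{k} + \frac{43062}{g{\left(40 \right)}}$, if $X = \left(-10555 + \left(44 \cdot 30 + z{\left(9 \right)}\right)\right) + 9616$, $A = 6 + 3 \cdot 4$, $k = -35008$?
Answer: $\frac{125625623}{52512} \approx 2392.3$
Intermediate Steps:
$A = 18$ ($A = 6 + 12 = 18$)
$g{\left(N \right)} = 18$
$X = 390$ ($X = \left(-10555 + \left(44 \cdot 30 + 9\right)\right) + 9616 = \left(-10555 + \left(1320 + 9\right)\right) + 9616 = \left(-10555 + 1329\right) + 9616 = -9226 + 9616 = 390$)
$\frac{X}{k} + \frac{43062}{g{\left(40 \right)}} = \frac{390}{-35008} + \frac{43062}{18} = 390 \left(- \frac{1}{35008}\right) + 43062 \cdot \frac{1}{18} = - \frac{195}{17504} + \frac{7177}{3} = \frac{125625623}{52512}$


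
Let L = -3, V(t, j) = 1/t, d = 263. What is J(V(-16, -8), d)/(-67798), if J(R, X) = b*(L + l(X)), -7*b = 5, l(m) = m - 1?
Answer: 185/67798 ≈ 0.0027287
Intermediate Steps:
l(m) = -1 + m
b = -5/7 (b = -⅐*5 = -5/7 ≈ -0.71429)
J(R, X) = 20/7 - 5*X/7 (J(R, X) = -5*(-3 + (-1 + X))/7 = -5*(-4 + X)/7 = 20/7 - 5*X/7)
J(V(-16, -8), d)/(-67798) = (20/7 - 5/7*263)/(-67798) = (20/7 - 1315/7)*(-1/67798) = -185*(-1/67798) = 185/67798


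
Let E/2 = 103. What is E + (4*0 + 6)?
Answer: 212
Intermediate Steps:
E = 206 (E = 2*103 = 206)
E + (4*0 + 6) = 206 + (4*0 + 6) = 206 + (0 + 6) = 206 + 6 = 212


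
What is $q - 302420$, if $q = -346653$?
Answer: $-649073$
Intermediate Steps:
$q - 302420 = -346653 - 302420 = -649073$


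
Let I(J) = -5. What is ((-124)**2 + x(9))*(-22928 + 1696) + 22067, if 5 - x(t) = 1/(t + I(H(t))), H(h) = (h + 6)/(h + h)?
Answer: -326542017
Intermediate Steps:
H(h) = (6 + h)/(2*h) (H(h) = (6 + h)/((2*h)) = (6 + h)*(1/(2*h)) = (6 + h)/(2*h))
x(t) = 5 - 1/(-5 + t) (x(t) = 5 - 1/(t - 5) = 5 - 1/(-5 + t))
((-124)**2 + x(9))*(-22928 + 1696) + 22067 = ((-124)**2 + (-26 + 5*9)/(-5 + 9))*(-22928 + 1696) + 22067 = (15376 + (-26 + 45)/4)*(-21232) + 22067 = (15376 + (1/4)*19)*(-21232) + 22067 = (15376 + 19/4)*(-21232) + 22067 = (61523/4)*(-21232) + 22067 = -326564084 + 22067 = -326542017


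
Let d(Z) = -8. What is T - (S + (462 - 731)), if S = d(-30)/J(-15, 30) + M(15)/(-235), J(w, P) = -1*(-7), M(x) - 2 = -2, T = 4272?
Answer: 31795/7 ≈ 4542.1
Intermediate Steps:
M(x) = 0 (M(x) = 2 - 2 = 0)
J(w, P) = 7
S = -8/7 (S = -8/7 + 0/(-235) = -8*⅐ + 0*(-1/235) = -8/7 + 0 = -8/7 ≈ -1.1429)
T - (S + (462 - 731)) = 4272 - (-8/7 + (462 - 731)) = 4272 - (-8/7 - 269) = 4272 - 1*(-1891/7) = 4272 + 1891/7 = 31795/7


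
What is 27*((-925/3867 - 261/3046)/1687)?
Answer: -4920219/946236854 ≈ -0.0051998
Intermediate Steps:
27*((-925/3867 - 261/3046)/1687) = 27*((-925*1/3867 - 261*1/3046)*(1/1687)) = 27*((-925/3867 - 261/3046)*(1/1687)) = 27*(-3826837/11778882*1/1687) = 27*(-546691/2838710562) = -4920219/946236854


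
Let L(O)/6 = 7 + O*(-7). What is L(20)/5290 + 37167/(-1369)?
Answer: -98852946/3621005 ≈ -27.300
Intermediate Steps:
L(O) = 42 - 42*O (L(O) = 6*(7 + O*(-7)) = 6*(7 - 7*O) = 42 - 42*O)
L(20)/5290 + 37167/(-1369) = (42 - 42*20)/5290 + 37167/(-1369) = (42 - 840)*(1/5290) + 37167*(-1/1369) = -798*1/5290 - 37167/1369 = -399/2645 - 37167/1369 = -98852946/3621005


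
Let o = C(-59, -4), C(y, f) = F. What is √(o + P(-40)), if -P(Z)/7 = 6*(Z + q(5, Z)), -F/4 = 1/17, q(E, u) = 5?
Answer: 31*√442/17 ≈ 38.338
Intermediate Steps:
F = -4/17 ≈ -0.23529
C(y, f) = -4/17
P(Z) = -210 - 42*Z (P(Z) = -42*(Z + 5) = -42*(5 + Z) = -7*(30 + 6*Z) = -210 - 42*Z)
o = -4/17 ≈ -0.23529
√(o + P(-40)) = √(-4/17 + (-210 - 42*(-40))) = √(-4/17 + (-210 + 1680)) = √(-4/17 + 1470) = √(24986/17) = 31*√442/17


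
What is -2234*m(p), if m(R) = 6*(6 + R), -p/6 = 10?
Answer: 723816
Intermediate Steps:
p = -60 (p = -6*10 = -60)
m(R) = 36 + 6*R
-2234*m(p) = -2234*(36 + 6*(-60)) = -2234*(36 - 360) = -2234*(-324) = 723816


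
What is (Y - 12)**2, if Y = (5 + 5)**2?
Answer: 7744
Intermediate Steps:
Y = 100 (Y = 10**2 = 100)
(Y - 12)**2 = (100 - 12)**2 = 88**2 = 7744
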